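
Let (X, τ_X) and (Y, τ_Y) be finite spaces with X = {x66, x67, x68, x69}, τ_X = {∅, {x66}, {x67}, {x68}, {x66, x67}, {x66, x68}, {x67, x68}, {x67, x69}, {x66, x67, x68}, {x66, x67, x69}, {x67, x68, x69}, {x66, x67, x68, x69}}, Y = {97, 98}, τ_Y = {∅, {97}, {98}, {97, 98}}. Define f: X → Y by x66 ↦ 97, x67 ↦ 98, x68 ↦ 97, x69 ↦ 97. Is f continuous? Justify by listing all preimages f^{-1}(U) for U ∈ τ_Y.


f is NOT continuous.

Compute f^{-1}(U) for each U ∈ τ_Y:
  U = ∅: f^{-1}(U) = ∅ ∈ τ_X ✓.
  U = {97}: f^{-1}(U) = {x66, x68, x69} ∉ τ_X ✗.
  U = {98}: f^{-1}(U) = {x67} ∈ τ_X ✓.
  U = {97, 98}: f^{-1}(U) = {x66, x67, x68, x69} ∈ τ_X ✓.
Found U = {97} with f^{-1}(U) = {x66, x68, x69} not in τ_X. Therefore f is NOT continuous.


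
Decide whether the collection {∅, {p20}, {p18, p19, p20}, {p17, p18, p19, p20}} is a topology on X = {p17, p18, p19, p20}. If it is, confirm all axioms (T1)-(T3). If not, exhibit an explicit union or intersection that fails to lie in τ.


τ IS a topology on X.

Axiom (T1): ∅ ∈ τ? Yes; X ∈ τ? Yes.
Axiom (T2/T3): check pairwise unions and intersections of members of τ.
All pairwise intersections and unions checked — each lies in τ. Therefore τ satisfies (T1), (T2), (T3): it IS a topology on X.


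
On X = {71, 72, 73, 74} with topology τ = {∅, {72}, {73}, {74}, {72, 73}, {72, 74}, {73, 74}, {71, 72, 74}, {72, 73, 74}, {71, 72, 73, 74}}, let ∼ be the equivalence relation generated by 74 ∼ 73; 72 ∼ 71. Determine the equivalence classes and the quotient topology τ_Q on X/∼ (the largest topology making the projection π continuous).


X/∼ = {[71=72], [73=74]}; |τ_Q| = 3.

Equivalence classes: [71=72], [73=74].
Quotient map π: X → X/∼ sends 71 ↦ [71=72], 72 ↦ [71=72], 73 ↦ [73=74], 74 ↦ [73=74].
For each subset V ⊆ X/∼, compute π^{-1}(V) ⊆ X and check whether π^{-1}(V) ∈ τ. V is open in τ_Q iff π^{-1}(V) ∈ τ.
  V = {}: π^{-1}(V) = ∅ ∈ τ ✓.
  V = {[71=72]}: π^{-1}(V) = {71, 72} ∉ τ ✗.
  V = {[73=74]}: π^{-1}(V) = {73, 74} ∈ τ ✓.
  V = {[71=72], [73=74]}: π^{-1}(V) = {71, 72, 73, 74} ∈ τ ✓.
Open sets in the quotient: τ_Q = {{}, {[73=74]}, {[71=72], [73=74]}} (3 elements).


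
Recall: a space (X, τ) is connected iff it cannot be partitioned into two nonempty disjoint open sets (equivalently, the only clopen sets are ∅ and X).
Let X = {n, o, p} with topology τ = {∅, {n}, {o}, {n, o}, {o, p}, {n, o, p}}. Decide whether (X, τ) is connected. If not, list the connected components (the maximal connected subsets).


(X, τ) is disconnected; components = [{n}, {o, p}].

Find clopen sets (U ∈ τ with X ∖ U ∈ τ):
  U = ∅, X ∖ U = {n, o, p} — both open, so U is clopen.
  U = {n}, X ∖ U = {o, p} — both open, so U is clopen.
  U = {o, p}, X ∖ U = {n} — both open, so U is clopen.
  U = {n, o, p}, X ∖ U = ∅ — both open, so U is clopen.
Nontrivial clopen(s) exist: e.g. {n}. So (X, τ) is disconnected.
Compute connected components by grouping points that agree on all clopens:
  component: {n}
  component: {o, p}


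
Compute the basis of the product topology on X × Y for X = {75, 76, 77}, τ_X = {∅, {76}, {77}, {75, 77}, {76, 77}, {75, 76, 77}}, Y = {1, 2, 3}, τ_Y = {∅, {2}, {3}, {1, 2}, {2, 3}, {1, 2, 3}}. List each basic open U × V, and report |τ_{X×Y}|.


Basis B = {∅ × ∅, {76} × {2}, {76} × {3}, {77} × {2}, {77} × {3}, {75, 77} × {2}, {75, 77} × {3}, {76} × {1, 2}, {76} × {2, 3}, {76, 77} × {2}, {76, 77} × {3}, {77} × {1, 2}, {77} × {2, 3}, {75, 76, 77} × {2}, {75, 76, 77} × {3}, {76} × {1, 2, 3}, {77} × {1, 2, 3}, {75, 77} × {1, 2}, {75, 77} × {2, 3}, {76, 77} × {1, 2}, {76, 77} × {2, 3}, {75, 77} × {1, 2, 3}, {75, 76, 77} × {1, 2}, {75, 76, 77} × {2, 3}, {76, 77} × {1, 2, 3}, {75, 76, 77} × {1, 2, 3}}; |τ_{X×Y}| = 108.

Enumerate products U × V with U ∈ τ_X, V ∈ τ_Y (deduplicated):
  ∅ × ∅ = {} (∅)
  {76} × {2} = {(76,2)}
  {76} × {3} = {(76,3)}
  {77} × {2} = {(77,2)}
  {77} × {3} = {(77,3)}
  {75, 77} × {2} = {(75,2), (77,2)}
  {75, 77} × {3} = {(75,3), (77,3)}
  {76} × {1, 2} = {(76,1), (76,2)}
  {76} × {2, 3} = {(76,2), (76,3)}
  {76, 77} × {2} = {(76,2), (77,2)}
  {76, 77} × {3} = {(76,3), (77,3)}
  {77} × {1, 2} = {(77,1), (77,2)}
  {77} × {2, 3} = {(77,2), (77,3)}
  {75, 76, 77} × {2} = {(75,2), (76,2), (77,2)}
  {75, 76, 77} × {3} = {(75,3), (76,3), (77,3)}
  {76} × {1, 2, 3} = {(76,1), (76,2), (76,3)}
  {77} × {1, 2, 3} = {(77,1), (77,2), (77,3)}
  {75, 77} × {1, 2} = {(75,1), (75,2), (77,1), (77,2)}
  {75, 77} × {2, 3} = {(75,2), (75,3), (77,2), (77,3)}
  {76, 77} × {1, 2} = {(76,1), (76,2), (77,1), (77,2)}
  {76, 77} × {2, 3} = {(76,2), (76,3), (77,2), (77,3)}
  {75, 77} × {1, 2, 3} = {(75,1), (75,2), (75,3), (77,1), (77,2), (77,3)}
  {75, 76, 77} × {1, 2} = {(75,1), (75,2), (76,1), (76,2), (77,1), (77,2)}
  {75, 76, 77} × {2, 3} = {(75,2), (75,3), (76,2), (76,3), (77,2), (77,3)}
  {76, 77} × {1, 2, 3} = {(76,1), (76,2), (76,3), (77,1), (77,2), (77,3)}
  {75, 76, 77} × {1, 2, 3} = {(75,1), (75,2), (75,3), (76,1), (76,2), (76,3), (77,1), (77,2), (77,3)}
These 26 distinct sets form the basis B.
Close under arbitrary unions to get τ_{X×Y}; counting gives |τ_{X×Y}| = 108.


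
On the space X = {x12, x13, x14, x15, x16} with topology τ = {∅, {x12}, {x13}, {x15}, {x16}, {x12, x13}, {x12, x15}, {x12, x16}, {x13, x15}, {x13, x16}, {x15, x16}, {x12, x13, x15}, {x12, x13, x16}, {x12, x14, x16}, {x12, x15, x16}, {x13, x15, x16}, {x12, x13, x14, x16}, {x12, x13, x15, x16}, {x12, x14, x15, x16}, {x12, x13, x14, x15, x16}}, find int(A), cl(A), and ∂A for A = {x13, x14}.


int(A) = {x13}, cl(A) = {x13, x14}, ∂A = {x14}.

Closed sets in (X, τ) are complements of opens:
  closed(X, τ) = {∅, {x13}, {x14}, {x15}, {x12, x14}, {x13, x14}, {x13, x15}, {x14, x15}, {x14, x16}, {x12, x13, x14}, {x12, x14, x15}, {x12, x14, x16}, {x13, x14, x15}, {x13, x14, x16}, {x14, x15, x16}, {x12, x13, x14, x15}, {x12, x13, x14, x16}, {x12, x14, x15, x16}, {x13, x14, x15, x16}, {x12, x13, x14, x15, x16}}.
int(A) = ⋃ {U ∈ τ : U ⊆ A}. Opens contained in A: ∅, {x13}.
Taking the union of these: int(A) = {x13}.
cl(A) = ⋂ {C closed : A ⊆ C}. Closed sets containing A: {x13, x14}, {x12, x13, x14}, {x13, x14, x15}, {x13, x14, x16}, {x12, x13, x14, x15}, {x12, x13, x14, x16}, {x13, x14, x15, x16}, {x12, x13, x14, x15, x16}.
Intersecting these: cl(A) = {x13, x14}.
∂A = cl(A) ∖ int(A) = {x13, x14} ∖ {x13} = {x14}.


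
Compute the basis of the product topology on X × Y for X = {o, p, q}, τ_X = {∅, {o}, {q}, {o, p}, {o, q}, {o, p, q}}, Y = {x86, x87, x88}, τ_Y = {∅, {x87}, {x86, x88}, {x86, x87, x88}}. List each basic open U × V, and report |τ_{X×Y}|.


Basis B = {∅ × ∅, {o} × {x87}, {q} × {x87}, {o} × {x86, x88}, {o, p} × {x87}, {o, q} × {x87}, {q} × {x86, x88}, {o} × {x86, x87, x88}, {o, p, q} × {x87}, {q} × {x86, x87, x88}, {o, p} × {x86, x88}, {o, q} × {x86, x88}, {o, p} × {x86, x87, x88}, {o, q} × {x86, x87, x88}, {o, p, q} × {x86, x88}, {o, p, q} × {x86, x87, x88}}; |τ_{X×Y}| = 36.

Enumerate products U × V with U ∈ τ_X, V ∈ τ_Y (deduplicated):
  ∅ × ∅ = {} (∅)
  {o} × {x87} = {(o,x87)}
  {q} × {x87} = {(q,x87)}
  {o} × {x86, x88} = {(o,x86), (o,x88)}
  {o, p} × {x87} = {(o,x87), (p,x87)}
  {o, q} × {x87} = {(o,x87), (q,x87)}
  {q} × {x86, x88} = {(q,x86), (q,x88)}
  {o} × {x86, x87, x88} = {(o,x86), (o,x87), (o,x88)}
  {o, p, q} × {x87} = {(o,x87), (p,x87), (q,x87)}
  {q} × {x86, x87, x88} = {(q,x86), (q,x87), (q,x88)}
  {o, p} × {x86, x88} = {(o,x86), (o,x88), (p,x86), (p,x88)}
  {o, q} × {x86, x88} = {(o,x86), (o,x88), (q,x86), (q,x88)}
  {o, p} × {x86, x87, x88} = {(o,x86), (o,x87), (o,x88), (p,x86), (p,x87), (p,x88)}
  {o, q} × {x86, x87, x88} = {(o,x86), (o,x87), (o,x88), (q,x86), (q,x87), (q,x88)}
  {o, p, q} × {x86, x88} = {(o,x86), (o,x88), (p,x86), (p,x88), (q,x86), (q,x88)}
  {o, p, q} × {x86, x87, x88} = {(o,x86), (o,x87), (o,x88), (p,x86), (p,x87), (p,x88), (q,x86), (q,x87), (q,x88)}
These 16 distinct sets form the basis B.
Close under arbitrary unions to get τ_{X×Y}; counting gives |τ_{X×Y}| = 36.


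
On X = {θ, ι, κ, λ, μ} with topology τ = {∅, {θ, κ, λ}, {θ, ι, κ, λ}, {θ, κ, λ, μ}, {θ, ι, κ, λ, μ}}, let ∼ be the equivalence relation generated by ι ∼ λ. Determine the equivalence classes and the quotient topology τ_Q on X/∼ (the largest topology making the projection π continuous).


X/∼ = {[θ], [ι=λ], [κ], [μ]}; |τ_Q| = 3.

Equivalence classes: [θ], [ι=λ], [κ], [μ].
Quotient map π: X → X/∼ sends θ ↦ [θ], ι ↦ [ι=λ], κ ↦ [κ], λ ↦ [ι=λ], μ ↦ [μ].
For each subset V ⊆ X/∼, compute π^{-1}(V) ⊆ X and check whether π^{-1}(V) ∈ τ. V is open in τ_Q iff π^{-1}(V) ∈ τ.
  V = {}: π^{-1}(V) = ∅ ∈ τ ✓.
  V = {[θ]}: π^{-1}(V) = {θ} ∉ τ ✗.
  V = {[ι=λ]}: π^{-1}(V) = {ι, λ} ∉ τ ✗.
  V = {[θ], [ι=λ]}: π^{-1}(V) = {θ, ι, λ} ∉ τ ✗.
  V = {[κ]}: π^{-1}(V) = {κ} ∉ τ ✗.
  V = {[θ], [κ]}: π^{-1}(V) = {θ, κ} ∉ τ ✗.
  V = {[ι=λ], [κ]}: π^{-1}(V) = {ι, κ, λ} ∉ τ ✗.
  V = {[θ], [ι=λ], [κ]}: π^{-1}(V) = {θ, ι, κ, λ} ∈ τ ✓.
  V = {[μ]}: π^{-1}(V) = {μ} ∉ τ ✗.
  V = {[θ], [μ]}: π^{-1}(V) = {θ, μ} ∉ τ ✗.
  V = {[ι=λ], [μ]}: π^{-1}(V) = {ι, λ, μ} ∉ τ ✗.
  V = {[θ], [ι=λ], [μ]}: π^{-1}(V) = {θ, ι, λ, μ} ∉ τ ✗.
  V = {[κ], [μ]}: π^{-1}(V) = {κ, μ} ∉ τ ✗.
  V = {[θ], [κ], [μ]}: π^{-1}(V) = {θ, κ, μ} ∉ τ ✗.
  V = {[ι=λ], [κ], [μ]}: π^{-1}(V) = {ι, κ, λ, μ} ∉ τ ✗.
  V = {[θ], [ι=λ], [κ], [μ]}: π^{-1}(V) = {θ, ι, κ, λ, μ} ∈ τ ✓.
Open sets in the quotient: τ_Q = {{}, {[θ], [ι=λ], [κ]}, {[θ], [ι=λ], [κ], [μ]}} (3 elements).


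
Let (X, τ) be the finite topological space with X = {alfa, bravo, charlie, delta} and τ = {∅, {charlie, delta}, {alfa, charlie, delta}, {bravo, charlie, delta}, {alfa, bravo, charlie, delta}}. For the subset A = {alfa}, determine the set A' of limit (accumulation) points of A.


A' = ∅

For each x ∈ X, list the open sets U ∈ τ with x ∈ U, then check whether U ∩ (A ∖ {x}) ≠ ∅ for every such U.
  x = alfa: open {alfa, charlie, delta} ∋ x has {alfa, charlie, delta} ∩ (A ∖ {alfa}) = ∅, so x is NOT a limit point.
  x = bravo: open {bravo, charlie, delta} ∋ x has {bravo, charlie, delta} ∩ (A ∖ {bravo}) = ∅, so x is NOT a limit point.
  x = charlie: open {charlie, delta} ∋ x has {charlie, delta} ∩ (A ∖ {charlie}) = ∅, so x is NOT a limit point.
  x = delta: open {charlie, delta} ∋ x has {charlie, delta} ∩ (A ∖ {delta}) = ∅, so x is NOT a limit point.
Collecting: A' = ∅.


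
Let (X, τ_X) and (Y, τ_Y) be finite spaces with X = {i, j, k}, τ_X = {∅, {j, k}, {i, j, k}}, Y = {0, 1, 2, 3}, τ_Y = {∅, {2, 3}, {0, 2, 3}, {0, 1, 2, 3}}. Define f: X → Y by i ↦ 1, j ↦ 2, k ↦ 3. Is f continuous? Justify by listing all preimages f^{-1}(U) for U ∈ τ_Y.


f IS continuous.

Compute f^{-1}(U) for each U ∈ τ_Y:
  U = ∅: f^{-1}(U) = ∅ ∈ τ_X ✓.
  U = {2, 3}: f^{-1}(U) = {j, k} ∈ τ_X ✓.
  U = {0, 2, 3}: f^{-1}(U) = {j, k} ∈ τ_X ✓.
  U = {0, 1, 2, 3}: f^{-1}(U) = {i, j, k} ∈ τ_X ✓.
Every preimage lies in τ_X, so f IS continuous.


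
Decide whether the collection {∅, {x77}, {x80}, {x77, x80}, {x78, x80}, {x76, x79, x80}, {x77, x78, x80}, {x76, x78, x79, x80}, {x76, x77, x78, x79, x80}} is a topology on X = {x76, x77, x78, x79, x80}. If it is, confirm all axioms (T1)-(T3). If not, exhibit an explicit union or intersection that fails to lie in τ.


τ is NOT a topology on X.

Axiom (T1): ∅ ∈ τ? Yes; X ∈ τ? Yes.
Axiom (T2/T3): check pairwise unions and intersections of members of τ.
Counterexample for (T2): {x77} ∪ {x76, x79, x80} = {x76, x77, x79, x80} ∉ τ. Therefore τ is NOT a topology.


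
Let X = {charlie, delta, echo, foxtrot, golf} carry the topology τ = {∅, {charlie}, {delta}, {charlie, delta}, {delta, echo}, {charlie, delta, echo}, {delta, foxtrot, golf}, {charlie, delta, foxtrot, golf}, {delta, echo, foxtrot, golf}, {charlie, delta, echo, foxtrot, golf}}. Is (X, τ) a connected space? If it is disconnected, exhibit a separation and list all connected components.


(X, τ) is disconnected; components = [{charlie}, {delta, echo, foxtrot, golf}].

Find clopen sets (U ∈ τ with X ∖ U ∈ τ):
  U = ∅, X ∖ U = {charlie, delta, echo, foxtrot, golf} — both open, so U is clopen.
  U = {charlie}, X ∖ U = {delta, echo, foxtrot, golf} — both open, so U is clopen.
  U = {delta, echo, foxtrot, golf}, X ∖ U = {charlie} — both open, so U is clopen.
  U = {charlie, delta, echo, foxtrot, golf}, X ∖ U = ∅ — both open, so U is clopen.
Nontrivial clopen(s) exist: e.g. {delta, echo, foxtrot, golf}. So (X, τ) is disconnected.
Compute connected components by grouping points that agree on all clopens:
  component: {charlie}
  component: {delta, echo, foxtrot, golf}


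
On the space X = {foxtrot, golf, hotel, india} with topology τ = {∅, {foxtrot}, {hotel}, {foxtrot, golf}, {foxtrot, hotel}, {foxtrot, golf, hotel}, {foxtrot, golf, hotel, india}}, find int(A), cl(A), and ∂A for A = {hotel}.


int(A) = {hotel}, cl(A) = {hotel, india}, ∂A = {india}.

Closed sets in (X, τ) are complements of opens:
  closed(X, τ) = {∅, {india}, {golf, india}, {hotel, india}, {foxtrot, golf, india}, {golf, hotel, india}, {foxtrot, golf, hotel, india}}.
int(A) = ⋃ {U ∈ τ : U ⊆ A}. Opens contained in A: ∅, {hotel}.
Taking the union of these: int(A) = {hotel}.
cl(A) = ⋂ {C closed : A ⊆ C}. Closed sets containing A: {hotel, india}, {golf, hotel, india}, {foxtrot, golf, hotel, india}.
Intersecting these: cl(A) = {hotel, india}.
∂A = cl(A) ∖ int(A) = {hotel, india} ∖ {hotel} = {india}.


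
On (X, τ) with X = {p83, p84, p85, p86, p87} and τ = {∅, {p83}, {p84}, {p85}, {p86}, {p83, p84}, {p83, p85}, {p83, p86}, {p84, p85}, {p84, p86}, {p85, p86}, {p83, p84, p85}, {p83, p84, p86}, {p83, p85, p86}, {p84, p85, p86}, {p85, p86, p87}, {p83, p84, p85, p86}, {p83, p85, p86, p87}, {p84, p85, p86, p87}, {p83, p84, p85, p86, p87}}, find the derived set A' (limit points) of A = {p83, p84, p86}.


A' = {p87}

For each x ∈ X, list the open sets U ∈ τ with x ∈ U, then check whether U ∩ (A ∖ {x}) ≠ ∅ for every such U.
  x = p83: open {p83} ∋ x has {p83} ∩ (A ∖ {p83}) = ∅, so x is NOT a limit point.
  x = p84: open {p84} ∋ x has {p84} ∩ (A ∖ {p84}) = ∅, so x is NOT a limit point.
  x = p85: open {p85} ∋ x has {p85} ∩ (A ∖ {p85}) = ∅, so x is NOT a limit point.
  x = p86: open {p86} ∋ x has {p86} ∩ (A ∖ {p86}) = ∅, so x is NOT a limit point.
  x = p87: opens ∋ x are {p85, p86, p87}, {p83, p85, p86, p87}, {p84, p85, p86, p87}, {p83, p84, p85, p86, p87}; each meets A ∖ {p87}, so x IS a limit point.
Collecting: A' = {p87}.


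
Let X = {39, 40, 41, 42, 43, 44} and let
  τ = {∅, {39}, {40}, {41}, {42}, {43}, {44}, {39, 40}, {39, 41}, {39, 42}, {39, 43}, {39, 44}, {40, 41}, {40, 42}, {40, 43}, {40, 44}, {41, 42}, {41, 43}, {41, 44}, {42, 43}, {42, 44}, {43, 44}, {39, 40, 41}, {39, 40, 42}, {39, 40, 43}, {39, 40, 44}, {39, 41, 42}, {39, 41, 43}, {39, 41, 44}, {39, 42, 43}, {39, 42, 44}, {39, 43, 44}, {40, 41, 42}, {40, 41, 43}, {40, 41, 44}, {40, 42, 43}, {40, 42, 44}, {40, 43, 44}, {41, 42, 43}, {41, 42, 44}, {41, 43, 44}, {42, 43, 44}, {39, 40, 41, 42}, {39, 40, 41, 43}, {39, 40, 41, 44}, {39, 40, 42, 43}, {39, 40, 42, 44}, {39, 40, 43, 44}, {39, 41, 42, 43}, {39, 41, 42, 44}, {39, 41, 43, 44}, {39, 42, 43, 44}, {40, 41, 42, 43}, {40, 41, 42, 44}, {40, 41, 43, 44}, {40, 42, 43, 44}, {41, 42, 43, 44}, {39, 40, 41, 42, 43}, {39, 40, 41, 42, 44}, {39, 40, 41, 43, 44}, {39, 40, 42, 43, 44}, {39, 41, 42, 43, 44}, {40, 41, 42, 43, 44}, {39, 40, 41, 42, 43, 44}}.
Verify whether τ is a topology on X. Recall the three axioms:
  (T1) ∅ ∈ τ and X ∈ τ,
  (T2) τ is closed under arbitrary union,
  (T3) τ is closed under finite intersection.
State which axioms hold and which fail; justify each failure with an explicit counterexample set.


τ IS a topology on X.

Axiom (T1): ∅ ∈ τ? Yes; X ∈ τ? Yes.
Axiom (T2/T3): check pairwise unions and intersections of members of τ.
All pairwise intersections and unions checked — each lies in τ. Therefore τ satisfies (T1), (T2), (T3): it IS a topology on X.


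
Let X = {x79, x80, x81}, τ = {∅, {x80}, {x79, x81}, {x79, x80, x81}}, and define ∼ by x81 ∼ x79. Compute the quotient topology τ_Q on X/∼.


X/∼ = {[x79=x81], [x80]}; |τ_Q| = 4.

Equivalence classes: [x79=x81], [x80].
Quotient map π: X → X/∼ sends x79 ↦ [x79=x81], x80 ↦ [x80], x81 ↦ [x79=x81].
For each subset V ⊆ X/∼, compute π^{-1}(V) ⊆ X and check whether π^{-1}(V) ∈ τ. V is open in τ_Q iff π^{-1}(V) ∈ τ.
  V = {}: π^{-1}(V) = ∅ ∈ τ ✓.
  V = {[x79=x81]}: π^{-1}(V) = {x79, x81} ∈ τ ✓.
  V = {[x80]}: π^{-1}(V) = {x80} ∈ τ ✓.
  V = {[x79=x81], [x80]}: π^{-1}(V) = {x79, x80, x81} ∈ τ ✓.
Open sets in the quotient: τ_Q = {{}, {[x79=x81]}, {[x80]}, {[x79=x81], [x80]}} (4 elements).


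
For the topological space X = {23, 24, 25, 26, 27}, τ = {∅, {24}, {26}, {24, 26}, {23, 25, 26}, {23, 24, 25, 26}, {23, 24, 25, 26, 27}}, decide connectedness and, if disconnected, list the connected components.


(X, τ) is connected.

Find clopen sets (U ∈ τ with X ∖ U ∈ τ):
  U = ∅, X ∖ U = {23, 24, 25, 26, 27} — both open, so U is clopen.
  U = {23, 24, 25, 26, 27}, X ∖ U = ∅ — both open, so U is clopen.
Only trivial clopens (∅ and X) exist, so (X, τ) is connected.
Compute connected components by grouping points that agree on all clopens:
  component: {23, 24, 25, 26, 27}


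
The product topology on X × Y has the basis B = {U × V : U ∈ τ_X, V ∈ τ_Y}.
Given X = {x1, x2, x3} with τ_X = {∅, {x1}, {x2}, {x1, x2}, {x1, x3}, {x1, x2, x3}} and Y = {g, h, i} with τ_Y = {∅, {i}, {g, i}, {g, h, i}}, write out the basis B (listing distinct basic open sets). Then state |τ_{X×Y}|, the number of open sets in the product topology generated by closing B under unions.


Basis B = {∅ × ∅, {x1} × {i}, {x2} × {i}, {x1} × {g, i}, {x1, x2} × {i}, {x1, x3} × {i}, {x2} × {g, i}, {x1} × {g, h, i}, {x1, x2, x3} × {i}, {x2} × {g, h, i}, {x1, x2} × {g, i}, {x1, x3} × {g, i}, {x1, x2} × {g, h, i}, {x1, x3} × {g, h, i}, {x1, x2, x3} × {g, i}, {x1, x2, x3} × {g, h, i}}; |τ_{X×Y}| = 40.

Enumerate products U × V with U ∈ τ_X, V ∈ τ_Y (deduplicated):
  ∅ × ∅ = {} (∅)
  {x1} × {i} = {(x1,i)}
  {x2} × {i} = {(x2,i)}
  {x1} × {g, i} = {(x1,g), (x1,i)}
  {x1, x2} × {i} = {(x1,i), (x2,i)}
  {x1, x3} × {i} = {(x1,i), (x3,i)}
  {x2} × {g, i} = {(x2,g), (x2,i)}
  {x1} × {g, h, i} = {(x1,g), (x1,h), (x1,i)}
  {x1, x2, x3} × {i} = {(x1,i), (x2,i), (x3,i)}
  {x2} × {g, h, i} = {(x2,g), (x2,h), (x2,i)}
  {x1, x2} × {g, i} = {(x1,g), (x1,i), (x2,g), (x2,i)}
  {x1, x3} × {g, i} = {(x1,g), (x1,i), (x3,g), (x3,i)}
  {x1, x2} × {g, h, i} = {(x1,g), (x1,h), (x1,i), (x2,g), (x2,h), (x2,i)}
  {x1, x3} × {g, h, i} = {(x1,g), (x1,h), (x1,i), (x3,g), (x3,h), (x3,i)}
  {x1, x2, x3} × {g, i} = {(x1,g), (x1,i), (x2,g), (x2,i), (x3,g), (x3,i)}
  {x1, x2, x3} × {g, h, i} = {(x1,g), (x1,h), (x1,i), (x2,g), (x2,h), (x2,i), (x3,g), (x3,h), (x3,i)}
These 16 distinct sets form the basis B.
Close under arbitrary unions to get τ_{X×Y}; counting gives |τ_{X×Y}| = 40.


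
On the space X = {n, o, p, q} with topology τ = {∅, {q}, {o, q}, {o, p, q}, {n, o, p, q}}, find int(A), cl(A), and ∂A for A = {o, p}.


int(A) = ∅, cl(A) = {n, o, p}, ∂A = {n, o, p}.

Closed sets in (X, τ) are complements of opens:
  closed(X, τ) = {∅, {n}, {n, p}, {n, o, p}, {n, o, p, q}}.
int(A) = ⋃ {U ∈ τ : U ⊆ A}. Opens contained in A: ∅.
Taking the union of these: int(A) = ∅.
cl(A) = ⋂ {C closed : A ⊆ C}. Closed sets containing A: {n, o, p}, {n, o, p, q}.
Intersecting these: cl(A) = {n, o, p}.
∂A = cl(A) ∖ int(A) = {n, o, p} ∖ ∅ = {n, o, p}.


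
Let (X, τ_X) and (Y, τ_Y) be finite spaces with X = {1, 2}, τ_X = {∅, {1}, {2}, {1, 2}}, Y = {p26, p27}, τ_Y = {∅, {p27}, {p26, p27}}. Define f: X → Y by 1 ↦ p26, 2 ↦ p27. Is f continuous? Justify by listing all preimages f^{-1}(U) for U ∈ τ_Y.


f IS continuous.

Compute f^{-1}(U) for each U ∈ τ_Y:
  U = ∅: f^{-1}(U) = ∅ ∈ τ_X ✓.
  U = {p27}: f^{-1}(U) = {2} ∈ τ_X ✓.
  U = {p26, p27}: f^{-1}(U) = {1, 2} ∈ τ_X ✓.
Every preimage lies in τ_X, so f IS continuous.


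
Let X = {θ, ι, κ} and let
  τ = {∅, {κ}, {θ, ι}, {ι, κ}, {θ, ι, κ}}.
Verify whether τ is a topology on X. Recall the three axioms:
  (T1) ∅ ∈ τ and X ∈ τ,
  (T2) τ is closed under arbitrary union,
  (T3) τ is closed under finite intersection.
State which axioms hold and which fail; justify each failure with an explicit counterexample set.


τ is NOT a topology on X.

Axiom (T1): ∅ ∈ τ? Yes; X ∈ τ? Yes.
Axiom (T2/T3): check pairwise unions and intersections of members of τ.
Counterexample for (T3): {θ, ι} ∩ {ι, κ} = {ι} ∉ τ. Therefore τ is NOT a topology.


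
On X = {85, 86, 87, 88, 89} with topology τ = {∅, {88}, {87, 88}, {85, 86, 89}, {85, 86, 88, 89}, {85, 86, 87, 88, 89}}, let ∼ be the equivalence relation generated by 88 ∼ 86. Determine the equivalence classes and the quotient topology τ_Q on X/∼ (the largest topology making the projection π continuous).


X/∼ = {[85], [86=88], [87], [89]}; |τ_Q| = 3.

Equivalence classes: [85], [86=88], [87], [89].
Quotient map π: X → X/∼ sends 85 ↦ [85], 86 ↦ [86=88], 87 ↦ [87], 88 ↦ [86=88], 89 ↦ [89].
For each subset V ⊆ X/∼, compute π^{-1}(V) ⊆ X and check whether π^{-1}(V) ∈ τ. V is open in τ_Q iff π^{-1}(V) ∈ τ.
  V = {}: π^{-1}(V) = ∅ ∈ τ ✓.
  V = {[85]}: π^{-1}(V) = {85} ∉ τ ✗.
  V = {[86=88]}: π^{-1}(V) = {86, 88} ∉ τ ✗.
  V = {[85], [86=88]}: π^{-1}(V) = {85, 86, 88} ∉ τ ✗.
  V = {[87]}: π^{-1}(V) = {87} ∉ τ ✗.
  V = {[85], [87]}: π^{-1}(V) = {85, 87} ∉ τ ✗.
  V = {[86=88], [87]}: π^{-1}(V) = {86, 87, 88} ∉ τ ✗.
  V = {[85], [86=88], [87]}: π^{-1}(V) = {85, 86, 87, 88} ∉ τ ✗.
  V = {[89]}: π^{-1}(V) = {89} ∉ τ ✗.
  V = {[85], [89]}: π^{-1}(V) = {85, 89} ∉ τ ✗.
  V = {[86=88], [89]}: π^{-1}(V) = {86, 88, 89} ∉ τ ✗.
  V = {[85], [86=88], [89]}: π^{-1}(V) = {85, 86, 88, 89} ∈ τ ✓.
  V = {[87], [89]}: π^{-1}(V) = {87, 89} ∉ τ ✗.
  V = {[85], [87], [89]}: π^{-1}(V) = {85, 87, 89} ∉ τ ✗.
  V = {[86=88], [87], [89]}: π^{-1}(V) = {86, 87, 88, 89} ∉ τ ✗.
  V = {[85], [86=88], [87], [89]}: π^{-1}(V) = {85, 86, 87, 88, 89} ∈ τ ✓.
Open sets in the quotient: τ_Q = {{}, {[85], [86=88], [89]}, {[85], [86=88], [87], [89]}} (3 elements).


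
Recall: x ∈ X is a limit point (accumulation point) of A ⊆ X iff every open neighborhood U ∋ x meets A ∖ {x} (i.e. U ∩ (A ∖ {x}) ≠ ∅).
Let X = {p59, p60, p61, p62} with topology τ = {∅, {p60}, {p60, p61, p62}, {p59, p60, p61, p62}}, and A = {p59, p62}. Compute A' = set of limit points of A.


A' = {p59, p61}

For each x ∈ X, list the open sets U ∈ τ with x ∈ U, then check whether U ∩ (A ∖ {x}) ≠ ∅ for every such U.
  x = p59: opens ∋ x are {p59, p60, p61, p62}; each meets A ∖ {p59}, so x IS a limit point.
  x = p60: open {p60} ∋ x has {p60} ∩ (A ∖ {p60}) = ∅, so x is NOT a limit point.
  x = p61: opens ∋ x are {p60, p61, p62}, {p59, p60, p61, p62}; each meets A ∖ {p61}, so x IS a limit point.
  x = p62: open {p60, p61, p62} ∋ x has {p60, p61, p62} ∩ (A ∖ {p62}) = ∅, so x is NOT a limit point.
Collecting: A' = {p59, p61}.


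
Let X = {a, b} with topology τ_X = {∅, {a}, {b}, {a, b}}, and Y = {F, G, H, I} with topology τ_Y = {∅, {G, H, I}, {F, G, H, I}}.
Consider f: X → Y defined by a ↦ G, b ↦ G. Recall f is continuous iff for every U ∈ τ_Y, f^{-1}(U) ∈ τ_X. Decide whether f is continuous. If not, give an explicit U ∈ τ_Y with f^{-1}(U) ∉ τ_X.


f IS continuous.

Compute f^{-1}(U) for each U ∈ τ_Y:
  U = ∅: f^{-1}(U) = ∅ ∈ τ_X ✓.
  U = {G, H, I}: f^{-1}(U) = {a, b} ∈ τ_X ✓.
  U = {F, G, H, I}: f^{-1}(U) = {a, b} ∈ τ_X ✓.
Every preimage lies in τ_X, so f IS continuous.


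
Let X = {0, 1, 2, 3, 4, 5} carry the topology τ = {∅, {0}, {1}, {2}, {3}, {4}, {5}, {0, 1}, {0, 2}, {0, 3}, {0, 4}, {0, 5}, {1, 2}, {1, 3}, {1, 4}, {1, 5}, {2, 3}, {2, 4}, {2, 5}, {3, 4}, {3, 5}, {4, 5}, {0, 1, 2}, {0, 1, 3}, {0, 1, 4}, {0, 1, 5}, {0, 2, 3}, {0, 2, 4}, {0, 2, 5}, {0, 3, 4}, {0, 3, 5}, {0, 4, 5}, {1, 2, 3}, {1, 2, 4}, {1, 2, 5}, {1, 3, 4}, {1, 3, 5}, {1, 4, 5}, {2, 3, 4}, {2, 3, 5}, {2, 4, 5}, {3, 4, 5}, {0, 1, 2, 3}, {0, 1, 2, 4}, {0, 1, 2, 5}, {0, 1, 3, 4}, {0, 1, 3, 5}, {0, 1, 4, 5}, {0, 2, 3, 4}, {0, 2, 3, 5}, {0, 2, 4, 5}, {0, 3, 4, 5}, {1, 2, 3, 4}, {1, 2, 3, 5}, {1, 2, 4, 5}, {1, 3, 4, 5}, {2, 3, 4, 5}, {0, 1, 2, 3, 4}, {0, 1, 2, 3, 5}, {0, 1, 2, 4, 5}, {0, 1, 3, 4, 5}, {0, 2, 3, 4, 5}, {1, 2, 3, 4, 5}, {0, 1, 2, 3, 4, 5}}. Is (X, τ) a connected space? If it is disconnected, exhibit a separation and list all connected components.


(X, τ) is disconnected; components = [{0}, {1}, {2}, {3}, {4}, {5}].

Find clopen sets (U ∈ τ with X ∖ U ∈ τ):
  U = ∅, X ∖ U = {0, 1, 2, 3, 4, 5} — both open, so U is clopen.
  U = {0}, X ∖ U = {1, 2, 3, 4, 5} — both open, so U is clopen.
  U = {1}, X ∖ U = {0, 2, 3, 4, 5} — both open, so U is clopen.
  U = {2}, X ∖ U = {0, 1, 3, 4, 5} — both open, so U is clopen.
  U = {3}, X ∖ U = {0, 1, 2, 4, 5} — both open, so U is clopen.
  U = {4}, X ∖ U = {0, 1, 2, 3, 5} — both open, so U is clopen.
  U = {5}, X ∖ U = {0, 1, 2, 3, 4} — both open, so U is clopen.
  U = {0, 1}, X ∖ U = {2, 3, 4, 5} — both open, so U is clopen.
  U = {0, 2}, X ∖ U = {1, 3, 4, 5} — both open, so U is clopen.
  U = {0, 3}, X ∖ U = {1, 2, 4, 5} — both open, so U is clopen.
  U = {0, 4}, X ∖ U = {1, 2, 3, 5} — both open, so U is clopen.
  U = {0, 5}, X ∖ U = {1, 2, 3, 4} — both open, so U is clopen.
  U = {1, 2}, X ∖ U = {0, 3, 4, 5} — both open, so U is clopen.
  U = {1, 3}, X ∖ U = {0, 2, 4, 5} — both open, so U is clopen.
  U = {1, 4}, X ∖ U = {0, 2, 3, 5} — both open, so U is clopen.
  U = {1, 5}, X ∖ U = {0, 2, 3, 4} — both open, so U is clopen.
  U = {2, 3}, X ∖ U = {0, 1, 4, 5} — both open, so U is clopen.
  U = {2, 4}, X ∖ U = {0, 1, 3, 5} — both open, so U is clopen.
  U = {2, 5}, X ∖ U = {0, 1, 3, 4} — both open, so U is clopen.
  U = {3, 4}, X ∖ U = {0, 1, 2, 5} — both open, so U is clopen.
  U = {3, 5}, X ∖ U = {0, 1, 2, 4} — both open, so U is clopen.
  U = {4, 5}, X ∖ U = {0, 1, 2, 3} — both open, so U is clopen.
  U = {0, 1, 2}, X ∖ U = {3, 4, 5} — both open, so U is clopen.
  U = {0, 1, 3}, X ∖ U = {2, 4, 5} — both open, so U is clopen.
  U = {0, 1, 4}, X ∖ U = {2, 3, 5} — both open, so U is clopen.
  U = {0, 1, 5}, X ∖ U = {2, 3, 4} — both open, so U is clopen.
  U = {0, 2, 3}, X ∖ U = {1, 4, 5} — both open, so U is clopen.
  U = {0, 2, 4}, X ∖ U = {1, 3, 5} — both open, so U is clopen.
  U = {0, 2, 5}, X ∖ U = {1, 3, 4} — both open, so U is clopen.
  U = {0, 3, 4}, X ∖ U = {1, 2, 5} — both open, so U is clopen.
  U = {0, 3, 5}, X ∖ U = {1, 2, 4} — both open, so U is clopen.
  U = {0, 4, 5}, X ∖ U = {1, 2, 3} — both open, so U is clopen.
  U = {1, 2, 3}, X ∖ U = {0, 4, 5} — both open, so U is clopen.
  U = {1, 2, 4}, X ∖ U = {0, 3, 5} — both open, so U is clopen.
  U = {1, 2, 5}, X ∖ U = {0, 3, 4} — both open, so U is clopen.
  U = {1, 3, 4}, X ∖ U = {0, 2, 5} — both open, so U is clopen.
  U = {1, 3, 5}, X ∖ U = {0, 2, 4} — both open, so U is clopen.
  U = {1, 4, 5}, X ∖ U = {0, 2, 3} — both open, so U is clopen.
  U = {2, 3, 4}, X ∖ U = {0, 1, 5} — both open, so U is clopen.
  U = {2, 3, 5}, X ∖ U = {0, 1, 4} — both open, so U is clopen.
  U = {2, 4, 5}, X ∖ U = {0, 1, 3} — both open, so U is clopen.
  U = {3, 4, 5}, X ∖ U = {0, 1, 2} — both open, so U is clopen.
  U = {0, 1, 2, 3}, X ∖ U = {4, 5} — both open, so U is clopen.
  U = {0, 1, 2, 4}, X ∖ U = {3, 5} — both open, so U is clopen.
  U = {0, 1, 2, 5}, X ∖ U = {3, 4} — both open, so U is clopen.
  U = {0, 1, 3, 4}, X ∖ U = {2, 5} — both open, so U is clopen.
  U = {0, 1, 3, 5}, X ∖ U = {2, 4} — both open, so U is clopen.
  U = {0, 1, 4, 5}, X ∖ U = {2, 3} — both open, so U is clopen.
  U = {0, 2, 3, 4}, X ∖ U = {1, 5} — both open, so U is clopen.
  U = {0, 2, 3, 5}, X ∖ U = {1, 4} — both open, so U is clopen.
  U = {0, 2, 4, 5}, X ∖ U = {1, 3} — both open, so U is clopen.
  U = {0, 3, 4, 5}, X ∖ U = {1, 2} — both open, so U is clopen.
  U = {1, 2, 3, 4}, X ∖ U = {0, 5} — both open, so U is clopen.
  U = {1, 2, 3, 5}, X ∖ U = {0, 4} — both open, so U is clopen.
  U = {1, 2, 4, 5}, X ∖ U = {0, 3} — both open, so U is clopen.
  U = {1, 3, 4, 5}, X ∖ U = {0, 2} — both open, so U is clopen.
  U = {2, 3, 4, 5}, X ∖ U = {0, 1} — both open, so U is clopen.
  U = {0, 1, 2, 3, 4}, X ∖ U = {5} — both open, so U is clopen.
  U = {0, 1, 2, 3, 5}, X ∖ U = {4} — both open, so U is clopen.
  U = {0, 1, 2, 4, 5}, X ∖ U = {3} — both open, so U is clopen.
  U = {0, 1, 3, 4, 5}, X ∖ U = {2} — both open, so U is clopen.
  U = {0, 2, 3, 4, 5}, X ∖ U = {1} — both open, so U is clopen.
  U = {1, 2, 3, 4, 5}, X ∖ U = {0} — both open, so U is clopen.
  U = {0, 1, 2, 3, 4, 5}, X ∖ U = ∅ — both open, so U is clopen.
Nontrivial clopen(s) exist: e.g. {1, 3, 5}. So (X, τ) is disconnected.
Compute connected components by grouping points that agree on all clopens:
  component: {0}
  component: {1}
  component: {2}
  component: {3}
  component: {4}
  component: {5}


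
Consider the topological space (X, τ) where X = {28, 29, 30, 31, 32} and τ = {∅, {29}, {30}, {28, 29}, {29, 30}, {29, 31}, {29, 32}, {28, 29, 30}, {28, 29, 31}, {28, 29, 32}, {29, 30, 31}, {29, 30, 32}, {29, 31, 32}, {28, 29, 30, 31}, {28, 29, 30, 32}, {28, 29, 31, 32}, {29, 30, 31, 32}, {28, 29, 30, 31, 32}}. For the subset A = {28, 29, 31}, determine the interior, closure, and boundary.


int(A) = {28, 29, 31}, cl(A) = {28, 29, 31, 32}, ∂A = {32}.

Closed sets in (X, τ) are complements of opens:
  closed(X, τ) = {∅, {28}, {30}, {31}, {32}, {28, 30}, {28, 31}, {28, 32}, {30, 31}, {30, 32}, {31, 32}, {28, 30, 31}, {28, 30, 32}, {28, 31, 32}, {30, 31, 32}, {28, 29, 31, 32}, {28, 30, 31, 32}, {28, 29, 30, 31, 32}}.
int(A) = ⋃ {U ∈ τ : U ⊆ A}. Opens contained in A: ∅, {29}, {28, 29}, {29, 31}, {28, 29, 31}.
Taking the union of these: int(A) = {28, 29, 31}.
cl(A) = ⋂ {C closed : A ⊆ C}. Closed sets containing A: {28, 29, 31, 32}, {28, 29, 30, 31, 32}.
Intersecting these: cl(A) = {28, 29, 31, 32}.
∂A = cl(A) ∖ int(A) = {28, 29, 31, 32} ∖ {28, 29, 31} = {32}.


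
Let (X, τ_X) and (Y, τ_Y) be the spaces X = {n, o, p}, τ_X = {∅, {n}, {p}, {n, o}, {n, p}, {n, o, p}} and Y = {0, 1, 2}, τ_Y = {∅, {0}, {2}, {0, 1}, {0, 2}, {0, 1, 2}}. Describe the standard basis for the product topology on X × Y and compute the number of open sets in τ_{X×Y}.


Basis B = {∅ × ∅, {n} × {0}, {n} × {2}, {p} × {0}, {p} × {2}, {n} × {0, 1}, {n} × {0, 2}, {n, o} × {0}, {n, p} × {0}, {n, o} × {2}, {n, p} × {2}, {p} × {0, 1}, {p} × {0, 2}, {n} × {0, 1, 2}, {n, o, p} × {0}, {n, o, p} × {2}, {p} × {0, 1, 2}, {n, o} × {0, 1}, {n, p} × {0, 1}, {n, o} × {0, 2}, {n, p} × {0, 2}, {n, o} × {0, 1, 2}, {n, p} × {0, 1, 2}, {n, o, p} × {0, 1}, {n, o, p} × {0, 2}, {n, o, p} × {0, 1, 2}}; |τ_{X×Y}| = 108.

Enumerate products U × V with U ∈ τ_X, V ∈ τ_Y (deduplicated):
  ∅ × ∅ = {} (∅)
  {n} × {0} = {(n,0)}
  {n} × {2} = {(n,2)}
  {p} × {0} = {(p,0)}
  {p} × {2} = {(p,2)}
  {n} × {0, 1} = {(n,0), (n,1)}
  {n} × {0, 2} = {(n,0), (n,2)}
  {n, o} × {0} = {(n,0), (o,0)}
  {n, p} × {0} = {(n,0), (p,0)}
  {n, o} × {2} = {(n,2), (o,2)}
  {n, p} × {2} = {(n,2), (p,2)}
  {p} × {0, 1} = {(p,0), (p,1)}
  {p} × {0, 2} = {(p,0), (p,2)}
  {n} × {0, 1, 2} = {(n,0), (n,1), (n,2)}
  {n, o, p} × {0} = {(n,0), (o,0), (p,0)}
  {n, o, p} × {2} = {(n,2), (o,2), (p,2)}
  {p} × {0, 1, 2} = {(p,0), (p,1), (p,2)}
  {n, o} × {0, 1} = {(n,0), (n,1), (o,0), (o,1)}
  {n, p} × {0, 1} = {(n,0), (n,1), (p,0), (p,1)}
  {n, o} × {0, 2} = {(n,0), (n,2), (o,0), (o,2)}
  {n, p} × {0, 2} = {(n,0), (n,2), (p,0), (p,2)}
  {n, o} × {0, 1, 2} = {(n,0), (n,1), (n,2), (o,0), (o,1), (o,2)}
  {n, p} × {0, 1, 2} = {(n,0), (n,1), (n,2), (p,0), (p,1), (p,2)}
  {n, o, p} × {0, 1} = {(n,0), (n,1), (o,0), (o,1), (p,0), (p,1)}
  {n, o, p} × {0, 2} = {(n,0), (n,2), (o,0), (o,2), (p,0), (p,2)}
  {n, o, p} × {0, 1, 2} = {(n,0), (n,1), (n,2), (o,0), (o,1), (o,2), (p,0), (p,1), (p,2)}
These 26 distinct sets form the basis B.
Close under arbitrary unions to get τ_{X×Y}; counting gives |τ_{X×Y}| = 108.


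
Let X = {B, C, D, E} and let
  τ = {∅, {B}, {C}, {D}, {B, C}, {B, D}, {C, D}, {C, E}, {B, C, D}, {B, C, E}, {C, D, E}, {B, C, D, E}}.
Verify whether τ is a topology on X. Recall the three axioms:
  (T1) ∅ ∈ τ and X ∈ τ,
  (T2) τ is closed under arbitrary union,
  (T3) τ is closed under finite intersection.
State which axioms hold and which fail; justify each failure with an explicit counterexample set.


τ IS a topology on X.

Axiom (T1): ∅ ∈ τ? Yes; X ∈ τ? Yes.
Axiom (T2/T3): check pairwise unions and intersections of members of τ.
All pairwise intersections and unions checked — each lies in τ. Therefore τ satisfies (T1), (T2), (T3): it IS a topology on X.


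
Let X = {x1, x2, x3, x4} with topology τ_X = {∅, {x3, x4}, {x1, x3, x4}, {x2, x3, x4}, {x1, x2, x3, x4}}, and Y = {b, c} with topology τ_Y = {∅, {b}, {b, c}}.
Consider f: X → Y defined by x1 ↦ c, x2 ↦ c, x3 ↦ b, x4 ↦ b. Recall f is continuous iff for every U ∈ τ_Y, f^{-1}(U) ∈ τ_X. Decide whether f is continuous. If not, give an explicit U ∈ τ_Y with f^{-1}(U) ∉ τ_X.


f IS continuous.

Compute f^{-1}(U) for each U ∈ τ_Y:
  U = ∅: f^{-1}(U) = ∅ ∈ τ_X ✓.
  U = {b}: f^{-1}(U) = {x3, x4} ∈ τ_X ✓.
  U = {b, c}: f^{-1}(U) = {x1, x2, x3, x4} ∈ τ_X ✓.
Every preimage lies in τ_X, so f IS continuous.


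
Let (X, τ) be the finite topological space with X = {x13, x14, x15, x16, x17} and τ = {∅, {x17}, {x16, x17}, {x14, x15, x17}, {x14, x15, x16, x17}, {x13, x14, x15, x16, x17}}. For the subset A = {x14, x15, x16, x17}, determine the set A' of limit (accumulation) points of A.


A' = {x13, x14, x15, x16}

For each x ∈ X, list the open sets U ∈ τ with x ∈ U, then check whether U ∩ (A ∖ {x}) ≠ ∅ for every such U.
  x = x13: opens ∋ x are {x13, x14, x15, x16, x17}; each meets A ∖ {x13}, so x IS a limit point.
  x = x14: opens ∋ x are {x14, x15, x17}, {x14, x15, x16, x17}, {x13, x14, x15, x16, x17}; each meets A ∖ {x14}, so x IS a limit point.
  x = x15: opens ∋ x are {x14, x15, x17}, {x14, x15, x16, x17}, {x13, x14, x15, x16, x17}; each meets A ∖ {x15}, so x IS a limit point.
  x = x16: opens ∋ x are {x16, x17}, {x14, x15, x16, x17}, {x13, x14, x15, x16, x17}; each meets A ∖ {x16}, so x IS a limit point.
  x = x17: open {x17} ∋ x has {x17} ∩ (A ∖ {x17}) = ∅, so x is NOT a limit point.
Collecting: A' = {x13, x14, x15, x16}.


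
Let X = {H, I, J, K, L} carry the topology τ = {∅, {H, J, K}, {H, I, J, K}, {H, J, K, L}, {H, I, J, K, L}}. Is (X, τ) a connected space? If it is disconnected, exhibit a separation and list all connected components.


(X, τ) is connected.

Find clopen sets (U ∈ τ with X ∖ U ∈ τ):
  U = ∅, X ∖ U = {H, I, J, K, L} — both open, so U is clopen.
  U = {H, I, J, K, L}, X ∖ U = ∅ — both open, so U is clopen.
Only trivial clopens (∅ and X) exist, so (X, τ) is connected.
Compute connected components by grouping points that agree on all clopens:
  component: {H, I, J, K, L}


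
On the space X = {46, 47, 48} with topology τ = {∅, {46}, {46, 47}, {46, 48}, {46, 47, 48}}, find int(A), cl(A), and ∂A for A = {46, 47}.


int(A) = {46, 47}, cl(A) = {46, 47, 48}, ∂A = {48}.

Closed sets in (X, τ) are complements of opens:
  closed(X, τ) = {∅, {47}, {48}, {47, 48}, {46, 47, 48}}.
int(A) = ⋃ {U ∈ τ : U ⊆ A}. Opens contained in A: ∅, {46}, {46, 47}.
Taking the union of these: int(A) = {46, 47}.
cl(A) = ⋂ {C closed : A ⊆ C}. Closed sets containing A: {46, 47, 48}.
Intersecting these: cl(A) = {46, 47, 48}.
∂A = cl(A) ∖ int(A) = {46, 47, 48} ∖ {46, 47} = {48}.


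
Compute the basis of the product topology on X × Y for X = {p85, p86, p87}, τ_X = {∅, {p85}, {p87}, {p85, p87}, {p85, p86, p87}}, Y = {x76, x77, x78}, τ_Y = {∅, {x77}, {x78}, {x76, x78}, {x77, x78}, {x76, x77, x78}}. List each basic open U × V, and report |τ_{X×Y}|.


Basis B = {∅ × ∅, {p85} × {x77}, {p85} × {x78}, {p87} × {x77}, {p87} × {x78}, {p85} × {x76, x78}, {p85} × {x77, x78}, {p85, p87} × {x77}, {p85, p87} × {x78}, {p87} × {x76, x78}, {p87} × {x77, x78}, {p85} × {x76, x77, x78}, {p85, p86, p87} × {x77}, {p85, p86, p87} × {x78}, {p87} × {x76, x77, x78}, {p85, p87} × {x76, x78}, {p85, p87} × {x77, x78}, {p85, p87} × {x76, x77, x78}, {p85, p86, p87} × {x76, x78}, {p85, p86, p87} × {x77, x78}, {p85, p86, p87} × {x76, x77, x78}}; |τ_{X×Y}| = 70.

Enumerate products U × V with U ∈ τ_X, V ∈ τ_Y (deduplicated):
  ∅ × ∅ = {} (∅)
  {p85} × {x77} = {(p85,x77)}
  {p85} × {x78} = {(p85,x78)}
  {p87} × {x77} = {(p87,x77)}
  {p87} × {x78} = {(p87,x78)}
  {p85} × {x76, x78} = {(p85,x76), (p85,x78)}
  {p85} × {x77, x78} = {(p85,x77), (p85,x78)}
  {p85, p87} × {x77} = {(p85,x77), (p87,x77)}
  {p85, p87} × {x78} = {(p85,x78), (p87,x78)}
  {p87} × {x76, x78} = {(p87,x76), (p87,x78)}
  {p87} × {x77, x78} = {(p87,x77), (p87,x78)}
  {p85} × {x76, x77, x78} = {(p85,x76), (p85,x77), (p85,x78)}
  {p85, p86, p87} × {x77} = {(p85,x77), (p86,x77), (p87,x77)}
  {p85, p86, p87} × {x78} = {(p85,x78), (p86,x78), (p87,x78)}
  {p87} × {x76, x77, x78} = {(p87,x76), (p87,x77), (p87,x78)}
  {p85, p87} × {x76, x78} = {(p85,x76), (p85,x78), (p87,x76), (p87,x78)}
  {p85, p87} × {x77, x78} = {(p85,x77), (p85,x78), (p87,x77), (p87,x78)}
  {p85, p87} × {x76, x77, x78} = {(p85,x76), (p85,x77), (p85,x78), (p87,x76), (p87,x77), (p87,x78)}
  {p85, p86, p87} × {x76, x78} = {(p85,x76), (p85,x78), (p86,x76), (p86,x78), (p87,x76), (p87,x78)}
  {p85, p86, p87} × {x77, x78} = {(p85,x77), (p85,x78), (p86,x77), (p86,x78), (p87,x77), (p87,x78)}
  {p85, p86, p87} × {x76, x77, x78} = {(p85,x76), (p85,x77), (p85,x78), (p86,x76), (p86,x77), (p86,x78), (p87,x76), (p87,x77), (p87,x78)}
These 21 distinct sets form the basis B.
Close under arbitrary unions to get τ_{X×Y}; counting gives |τ_{X×Y}| = 70.


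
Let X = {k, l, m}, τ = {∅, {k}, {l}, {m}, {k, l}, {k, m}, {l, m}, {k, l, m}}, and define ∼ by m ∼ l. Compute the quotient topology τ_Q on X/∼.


X/∼ = {[k], [l=m]}; |τ_Q| = 4.

Equivalence classes: [k], [l=m].
Quotient map π: X → X/∼ sends k ↦ [k], l ↦ [l=m], m ↦ [l=m].
For each subset V ⊆ X/∼, compute π^{-1}(V) ⊆ X and check whether π^{-1}(V) ∈ τ. V is open in τ_Q iff π^{-1}(V) ∈ τ.
  V = {}: π^{-1}(V) = ∅ ∈ τ ✓.
  V = {[k]}: π^{-1}(V) = {k} ∈ τ ✓.
  V = {[l=m]}: π^{-1}(V) = {l, m} ∈ τ ✓.
  V = {[k], [l=m]}: π^{-1}(V) = {k, l, m} ∈ τ ✓.
Open sets in the quotient: τ_Q = {{}, {[k]}, {[l=m]}, {[k], [l=m]}} (4 elements).


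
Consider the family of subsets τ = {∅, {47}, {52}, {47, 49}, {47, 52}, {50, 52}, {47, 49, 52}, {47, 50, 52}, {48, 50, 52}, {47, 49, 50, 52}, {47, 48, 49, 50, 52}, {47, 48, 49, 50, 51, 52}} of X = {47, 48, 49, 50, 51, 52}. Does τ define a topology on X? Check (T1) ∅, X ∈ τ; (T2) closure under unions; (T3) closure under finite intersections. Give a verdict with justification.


τ is NOT a topology on X.

Axiom (T1): ∅ ∈ τ? Yes; X ∈ τ? Yes.
Axiom (T2/T3): check pairwise unions and intersections of members of τ.
Counterexample for (T2): {47} ∪ {48, 50, 52} = {47, 48, 50, 52} ∉ τ. Therefore τ is NOT a topology.
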